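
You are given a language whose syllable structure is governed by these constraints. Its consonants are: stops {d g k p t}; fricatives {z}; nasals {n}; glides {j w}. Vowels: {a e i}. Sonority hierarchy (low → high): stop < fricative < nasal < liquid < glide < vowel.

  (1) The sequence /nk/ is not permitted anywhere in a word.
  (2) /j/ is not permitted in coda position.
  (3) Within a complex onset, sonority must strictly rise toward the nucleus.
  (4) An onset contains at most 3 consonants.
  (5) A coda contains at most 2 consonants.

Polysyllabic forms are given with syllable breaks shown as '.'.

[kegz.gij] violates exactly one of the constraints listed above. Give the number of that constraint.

[kegz.gij]: syllable 2 coda contains /j/.
This is a violation of constraint 2: "/j/ is not permitted in coda position."
The remaining constraints (1, 3, 4, 5) are satisfied.

2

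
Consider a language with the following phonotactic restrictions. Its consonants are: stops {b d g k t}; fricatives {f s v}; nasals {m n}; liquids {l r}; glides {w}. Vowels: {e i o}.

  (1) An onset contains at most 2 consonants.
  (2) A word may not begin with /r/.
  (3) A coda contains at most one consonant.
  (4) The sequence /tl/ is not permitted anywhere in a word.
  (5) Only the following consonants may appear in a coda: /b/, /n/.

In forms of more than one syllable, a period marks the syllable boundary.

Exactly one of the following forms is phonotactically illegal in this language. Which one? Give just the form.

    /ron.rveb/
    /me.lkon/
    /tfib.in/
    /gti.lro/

/ron.rveb/

/ron.rveb/ — violates constraint 2: word begins with /r/ → phonotactically illegal
/me.lkon/ — σ1 onset /m/, coda /∅/ ok; σ2 onset /lk/ (2C), coda /n/ ok → phonotactically legal
/tfib.in/ — σ1 onset /tf/ (2C), coda /b/ ok; σ2 onset /∅/, coda /n/ ok → phonotactically legal
/gti.lro/ — σ1 onset /gt/ (2C), coda /∅/ ok; σ2 onset /lr/ (2C), coda /∅/ ok → phonotactically legal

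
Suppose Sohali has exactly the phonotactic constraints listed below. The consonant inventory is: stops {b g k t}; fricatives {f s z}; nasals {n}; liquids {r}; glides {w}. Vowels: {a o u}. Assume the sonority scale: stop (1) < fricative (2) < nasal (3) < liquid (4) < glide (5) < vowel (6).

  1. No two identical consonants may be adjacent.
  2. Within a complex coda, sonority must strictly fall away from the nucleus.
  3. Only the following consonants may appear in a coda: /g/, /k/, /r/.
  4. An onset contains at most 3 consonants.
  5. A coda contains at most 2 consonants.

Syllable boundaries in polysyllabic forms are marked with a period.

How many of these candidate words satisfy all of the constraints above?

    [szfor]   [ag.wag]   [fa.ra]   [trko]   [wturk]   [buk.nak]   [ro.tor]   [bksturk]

[szfor] — σ1 onset /szf/ (3C), coda /r/ ok → permitted
[ag.wag] — σ1 onset /∅/, coda /g/ ok; σ2 onset /w/, coda /g/ ok → permitted
[fa.ra] — σ1 onset /f/, coda /∅/ ok; σ2 onset /r/, coda /∅/ ok → permitted
[trko] — σ1 onset /trk/ (3C), coda /∅/ ok → permitted
[wturk] — σ1 onset /wt/ (2C), coda /rk/ (4→1 falls) ok → permitted
[buk.nak] — σ1 onset /b/, coda /k/ ok; σ2 onset /n/, coda /k/ ok → permitted
[ro.tor] — σ1 onset /r/, coda /∅/ ok; σ2 onset /t/, coda /r/ ok → permitted
[bksturk] — violates constraint 4: syllable 1 onset /bkst/ has 4 consonants (> 3) → not permitted
Permitted: [szfor], [ag.wag], [fa.ra], [trko], [wturk], [buk.nak], [ro.tor] → 7.

7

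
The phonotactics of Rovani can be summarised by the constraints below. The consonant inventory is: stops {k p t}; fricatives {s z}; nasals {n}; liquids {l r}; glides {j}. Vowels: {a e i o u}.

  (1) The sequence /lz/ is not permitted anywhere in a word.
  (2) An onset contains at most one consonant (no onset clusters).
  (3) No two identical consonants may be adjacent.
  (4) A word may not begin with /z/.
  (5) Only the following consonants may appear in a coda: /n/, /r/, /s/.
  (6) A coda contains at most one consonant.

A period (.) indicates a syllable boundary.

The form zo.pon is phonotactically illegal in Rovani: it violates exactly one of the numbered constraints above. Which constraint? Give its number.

zo.pon: word begins with /z/.
This is a violation of constraint 4: "A word may not begin with /z/."
The remaining constraints (1, 2, 3, 5, 6) are satisfied.

4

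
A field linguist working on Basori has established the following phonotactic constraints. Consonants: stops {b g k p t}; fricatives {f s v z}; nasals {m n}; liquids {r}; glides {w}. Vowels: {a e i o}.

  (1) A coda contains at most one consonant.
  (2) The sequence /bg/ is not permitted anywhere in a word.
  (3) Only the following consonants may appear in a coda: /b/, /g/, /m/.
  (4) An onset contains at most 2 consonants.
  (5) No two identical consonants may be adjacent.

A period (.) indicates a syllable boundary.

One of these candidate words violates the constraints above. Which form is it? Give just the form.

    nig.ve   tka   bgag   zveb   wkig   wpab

nig.ve — σ1 onset /n/, coda /g/ ok; σ2 onset /v/, coda /∅/ ok → licit
tka — σ1 onset /tk/ (2C), coda /∅/ ok → licit
bgag — violates constraint 2: contains banned sequence /bg/ → illicit
zveb — σ1 onset /zv/ (2C), coda /b/ ok → licit
wkig — σ1 onset /wk/ (2C), coda /g/ ok → licit
wpab — σ1 onset /wp/ (2C), coda /b/ ok → licit

bgag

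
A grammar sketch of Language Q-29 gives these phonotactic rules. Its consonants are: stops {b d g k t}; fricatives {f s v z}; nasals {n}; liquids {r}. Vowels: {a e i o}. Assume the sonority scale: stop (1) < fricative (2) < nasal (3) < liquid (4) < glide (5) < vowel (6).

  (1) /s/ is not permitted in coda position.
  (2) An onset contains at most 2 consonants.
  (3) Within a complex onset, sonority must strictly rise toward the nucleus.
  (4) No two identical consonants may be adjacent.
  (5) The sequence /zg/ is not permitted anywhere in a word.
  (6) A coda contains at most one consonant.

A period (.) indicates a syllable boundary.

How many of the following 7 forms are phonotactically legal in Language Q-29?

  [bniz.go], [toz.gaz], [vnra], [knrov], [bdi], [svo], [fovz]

0

[bniz.go] — violates constraint 5: contains banned sequence /zg/ → phonotactically illegal
[toz.gaz] — violates constraint 5: contains banned sequence /zg/ → phonotactically illegal
[vnra] — violates constraint 2: syllable 1 onset /vnr/ has 3 consonants (> 2) → phonotactically illegal
[knrov] — violates constraint 2: syllable 1 onset /knr/ has 3 consonants (> 2) → phonotactically illegal
[bdi] — violates constraint 3: syllable 1 onset /bd/: /b/ (stop, 1) → /d/ (stop, 1) does not rise → phonotactically illegal
[svo] — violates constraint 3: syllable 1 onset /sv/: /s/ (fricative, 2) → /v/ (fricative, 2) does not rise → phonotactically illegal
[fovz] — violates constraint 6: syllable 1 coda /vz/ has 2 consonants (> 1) → phonotactically illegal
No form is phonotactically legal → 0.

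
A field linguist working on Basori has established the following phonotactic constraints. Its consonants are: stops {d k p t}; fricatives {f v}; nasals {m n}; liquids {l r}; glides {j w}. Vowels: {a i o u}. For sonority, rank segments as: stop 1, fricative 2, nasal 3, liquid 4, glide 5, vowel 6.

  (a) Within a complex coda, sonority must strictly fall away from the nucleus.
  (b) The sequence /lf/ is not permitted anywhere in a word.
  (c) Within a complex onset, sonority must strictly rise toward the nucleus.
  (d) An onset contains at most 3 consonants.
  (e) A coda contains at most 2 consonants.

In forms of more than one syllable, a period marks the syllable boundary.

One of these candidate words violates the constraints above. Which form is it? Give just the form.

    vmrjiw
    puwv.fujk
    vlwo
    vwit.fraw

vmrjiw — violates constraint (d): syllable 1 onset /vmrj/ has 4 consonants (> 3) → phonotactically illegal
puwv.fujk — σ1 onset /p/, coda /wv/ (5→2 falls) ok; σ2 onset /f/, coda /jk/ (5→1 falls) ok → phonotactically legal
vlwo — σ1 onset /vlw/ (2→4→5 rises), coda /∅/ ok → phonotactically legal
vwit.fraw — σ1 onset /vw/ (2→5 rises), coda /t/ ok; σ2 onset /fr/ (2→4 rises), coda /w/ ok → phonotactically legal

vmrjiw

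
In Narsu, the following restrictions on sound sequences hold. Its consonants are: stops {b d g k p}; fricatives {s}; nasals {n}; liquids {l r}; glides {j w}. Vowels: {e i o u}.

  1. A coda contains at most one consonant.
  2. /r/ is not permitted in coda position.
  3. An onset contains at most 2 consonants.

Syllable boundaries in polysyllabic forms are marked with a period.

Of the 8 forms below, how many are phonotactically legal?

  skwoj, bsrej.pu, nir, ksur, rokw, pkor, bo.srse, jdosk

skwoj — violates constraint 3: syllable 1 onset /skw/ has 3 consonants (> 2) → phonotactically illegal
bsrej.pu — violates constraint 3: syllable 1 onset /bsr/ has 3 consonants (> 2) → phonotactically illegal
nir — violates constraint 2: syllable 1 coda contains /r/ → phonotactically illegal
ksur — violates constraint 2: syllable 1 coda contains /r/ → phonotactically illegal
rokw — violates constraint 1: syllable 1 coda /kw/ has 2 consonants (> 1) → phonotactically illegal
pkor — violates constraint 2: syllable 1 coda contains /r/ → phonotactically illegal
bo.srse — violates constraint 3: syllable 2 onset /srs/ has 3 consonants (> 2) → phonotactically illegal
jdosk — violates constraint 1: syllable 1 coda /sk/ has 2 consonants (> 1) → phonotactically illegal
No form is phonotactically legal → 0.

0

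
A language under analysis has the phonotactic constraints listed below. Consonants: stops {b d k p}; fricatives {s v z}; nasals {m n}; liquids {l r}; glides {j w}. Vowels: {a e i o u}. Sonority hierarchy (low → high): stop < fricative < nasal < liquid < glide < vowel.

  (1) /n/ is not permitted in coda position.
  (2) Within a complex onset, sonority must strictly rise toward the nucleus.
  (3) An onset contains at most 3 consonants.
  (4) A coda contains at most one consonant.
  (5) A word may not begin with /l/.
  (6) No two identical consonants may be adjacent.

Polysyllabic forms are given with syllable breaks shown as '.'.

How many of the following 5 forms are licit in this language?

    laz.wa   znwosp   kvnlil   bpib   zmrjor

0

laz.wa — violates constraint 5: word begins with /l/ → illicit
znwosp — violates constraint 4: syllable 1 coda /sp/ has 2 consonants (> 1) → illicit
kvnlil — violates constraint 3: syllable 1 onset /kvnl/ has 4 consonants (> 3) → illicit
bpib — violates constraint 2: syllable 1 onset /bp/: /b/ (stop, 1) → /p/ (stop, 1) does not rise → illicit
zmrjor — violates constraint 3: syllable 1 onset /zmrj/ has 4 consonants (> 3) → illicit
No form is licit → 0.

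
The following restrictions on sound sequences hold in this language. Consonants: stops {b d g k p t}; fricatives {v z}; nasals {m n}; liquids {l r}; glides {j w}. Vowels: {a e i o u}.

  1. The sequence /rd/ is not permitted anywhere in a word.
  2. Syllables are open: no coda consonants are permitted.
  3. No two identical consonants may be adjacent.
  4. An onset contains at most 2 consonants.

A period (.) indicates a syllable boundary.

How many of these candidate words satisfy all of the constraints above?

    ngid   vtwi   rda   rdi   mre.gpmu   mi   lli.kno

1

ngid — violates constraint 2: syllable 1 coda /d/ has 1 consonant (> 0) → illicit
vtwi — violates constraint 4: syllable 1 onset /vtw/ has 3 consonants (> 2) → illicit
rda — violates constraint 1: contains banned sequence /rd/ → illicit
rdi — violates constraint 1: contains banned sequence /rd/ → illicit
mre.gpmu — violates constraint 4: syllable 2 onset /gpm/ has 3 consonants (> 2) → illicit
mi — σ1 onset /m/, coda /∅/ ok → licit
lli.kno — violates constraint 3: adjacent identical consonants /ll/ → illicit
Licit: mi → 1.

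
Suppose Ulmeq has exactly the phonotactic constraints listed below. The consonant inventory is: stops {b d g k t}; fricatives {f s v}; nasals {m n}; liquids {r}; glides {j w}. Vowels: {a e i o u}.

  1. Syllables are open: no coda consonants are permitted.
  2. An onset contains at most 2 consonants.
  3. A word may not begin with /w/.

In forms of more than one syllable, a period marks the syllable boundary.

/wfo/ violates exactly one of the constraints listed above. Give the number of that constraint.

3

/wfo/: word begins with /w/.
This is a violation of constraint 3: "A word may not begin with /w/."
The remaining constraints (1, 2) are satisfied.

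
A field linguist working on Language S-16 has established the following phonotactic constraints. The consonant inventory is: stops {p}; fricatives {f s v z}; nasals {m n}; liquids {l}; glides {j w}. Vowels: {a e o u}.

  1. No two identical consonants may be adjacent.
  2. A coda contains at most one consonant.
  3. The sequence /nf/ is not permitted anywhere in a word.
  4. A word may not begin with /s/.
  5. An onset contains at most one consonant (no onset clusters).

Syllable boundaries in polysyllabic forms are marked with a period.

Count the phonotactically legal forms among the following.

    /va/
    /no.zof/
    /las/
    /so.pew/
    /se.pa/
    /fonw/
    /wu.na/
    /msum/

4

/va/ — σ1 onset /v/, coda /∅/ ok → phonotactically legal
/no.zof/ — σ1 onset /n/, coda /∅/ ok; σ2 onset /z/, coda /f/ ok → phonotactically legal
/las/ — σ1 onset /l/, coda /s/ ok → phonotactically legal
/so.pew/ — violates constraint 4: word begins with /s/ → phonotactically illegal
/se.pa/ — violates constraint 4: word begins with /s/ → phonotactically illegal
/fonw/ — violates constraint 2: syllable 1 coda /nw/ has 2 consonants (> 1) → phonotactically illegal
/wu.na/ — σ1 onset /w/, coda /∅/ ok; σ2 onset /n/, coda /∅/ ok → phonotactically legal
/msum/ — violates constraint 5: syllable 1 onset /ms/ has 2 consonants (> 1) → phonotactically illegal
Phonotactically legal: /va/, /no.zof/, /las/, /wu.na/ → 4.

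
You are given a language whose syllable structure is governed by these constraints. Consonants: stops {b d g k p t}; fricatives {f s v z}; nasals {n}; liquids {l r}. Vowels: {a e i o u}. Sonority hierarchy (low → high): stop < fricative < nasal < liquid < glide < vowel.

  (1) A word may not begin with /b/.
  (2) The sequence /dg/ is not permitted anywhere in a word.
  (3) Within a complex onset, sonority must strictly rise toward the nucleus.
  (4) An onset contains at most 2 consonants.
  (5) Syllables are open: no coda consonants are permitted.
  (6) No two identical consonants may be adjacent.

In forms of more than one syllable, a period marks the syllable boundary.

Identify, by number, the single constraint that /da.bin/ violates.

5

/da.bin/: syllable 2 coda /n/ has 1 consonant (> 0).
This is a violation of constraint 5: "Syllables are open: no coda consonants are permitted."
The remaining constraints (1, 2, 3, 4, 6) are satisfied.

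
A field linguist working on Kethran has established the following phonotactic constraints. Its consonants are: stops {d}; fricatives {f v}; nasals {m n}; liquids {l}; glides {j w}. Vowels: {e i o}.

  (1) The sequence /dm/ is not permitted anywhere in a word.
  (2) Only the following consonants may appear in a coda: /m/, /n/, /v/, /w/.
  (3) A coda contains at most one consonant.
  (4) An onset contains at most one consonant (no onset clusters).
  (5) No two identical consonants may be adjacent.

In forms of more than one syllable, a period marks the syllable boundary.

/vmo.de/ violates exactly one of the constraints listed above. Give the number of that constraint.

/vmo.de/: syllable 1 onset /vm/ has 2 consonants (> 1).
This is a violation of constraint 4: "An onset contains at most one consonant (no onset clusters)."
The remaining constraints (1, 2, 3, 5) are satisfied.

4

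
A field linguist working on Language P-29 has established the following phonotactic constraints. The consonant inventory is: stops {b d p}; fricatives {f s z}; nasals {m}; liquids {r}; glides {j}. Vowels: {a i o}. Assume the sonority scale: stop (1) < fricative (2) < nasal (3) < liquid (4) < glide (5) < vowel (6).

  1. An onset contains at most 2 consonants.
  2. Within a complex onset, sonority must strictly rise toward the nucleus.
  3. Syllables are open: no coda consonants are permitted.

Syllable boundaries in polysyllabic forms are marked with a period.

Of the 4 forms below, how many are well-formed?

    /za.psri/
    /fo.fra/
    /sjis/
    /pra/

/za.psri/ — violates constraint 1: syllable 2 onset /psr/ has 3 consonants (> 2) → ill-formed
/fo.fra/ — σ1 onset /f/, coda /∅/ ok; σ2 onset /fr/ (2→4 rises), coda /∅/ ok → well-formed
/sjis/ — violates constraint 3: syllable 1 coda /s/ has 1 consonant (> 0) → ill-formed
/pra/ — σ1 onset /pr/ (1→4 rises), coda /∅/ ok → well-formed
Well-formed: /fo.fra/, /pra/ → 2.

2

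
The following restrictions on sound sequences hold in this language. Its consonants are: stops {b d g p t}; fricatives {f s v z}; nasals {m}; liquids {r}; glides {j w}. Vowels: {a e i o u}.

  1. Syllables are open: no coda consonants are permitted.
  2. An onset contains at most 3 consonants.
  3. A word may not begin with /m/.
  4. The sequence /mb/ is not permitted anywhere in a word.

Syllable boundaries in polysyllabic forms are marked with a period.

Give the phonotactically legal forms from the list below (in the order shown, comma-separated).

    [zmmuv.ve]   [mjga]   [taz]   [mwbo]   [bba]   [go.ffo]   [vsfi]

[zmmuv.ve] — violates constraint 1: syllable 1 coda /v/ has 1 consonant (> 0) → phonotactically illegal
[mjga] — violates constraint 3: word begins with /m/ → phonotactically illegal
[taz] — violates constraint 1: syllable 1 coda /z/ has 1 consonant (> 0) → phonotactically illegal
[mwbo] — violates constraint 3: word begins with /m/ → phonotactically illegal
[bba] — σ1 onset /bb/ (2C), coda /∅/ ok → phonotactically legal
[go.ffo] — σ1 onset /g/, coda /∅/ ok; σ2 onset /ff/ (2C), coda /∅/ ok → phonotactically legal
[vsfi] — σ1 onset /vsf/ (3C), coda /∅/ ok → phonotactically legal

[bba], [go.ffo], [vsfi]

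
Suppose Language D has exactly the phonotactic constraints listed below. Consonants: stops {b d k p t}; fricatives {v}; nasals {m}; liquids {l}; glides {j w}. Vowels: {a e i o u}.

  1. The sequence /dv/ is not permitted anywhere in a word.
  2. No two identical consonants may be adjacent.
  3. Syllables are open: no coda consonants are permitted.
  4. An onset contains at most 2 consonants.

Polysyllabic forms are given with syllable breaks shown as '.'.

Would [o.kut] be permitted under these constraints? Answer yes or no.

no

[o.kut] — violates constraint 3: syllable 2 coda /t/ has 1 consonant (> 0) → not permitted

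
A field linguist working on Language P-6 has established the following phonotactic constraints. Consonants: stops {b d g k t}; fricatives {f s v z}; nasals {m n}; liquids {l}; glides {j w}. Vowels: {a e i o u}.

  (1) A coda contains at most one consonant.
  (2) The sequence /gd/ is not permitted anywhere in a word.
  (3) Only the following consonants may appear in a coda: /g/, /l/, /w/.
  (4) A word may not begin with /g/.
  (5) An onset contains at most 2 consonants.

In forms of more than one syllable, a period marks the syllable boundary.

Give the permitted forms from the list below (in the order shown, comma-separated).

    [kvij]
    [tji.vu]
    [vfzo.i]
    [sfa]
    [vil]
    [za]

[kvij] — violates constraint 3: syllable 1 coda contains /j/, which is not a licensed coda consonant → not permitted
[tji.vu] — σ1 onset /tj/ (2C), coda /∅/ ok; σ2 onset /v/, coda /∅/ ok → permitted
[vfzo.i] — violates constraint 5: syllable 1 onset /vfz/ has 3 consonants (> 2) → not permitted
[sfa] — σ1 onset /sf/ (2C), coda /∅/ ok → permitted
[vil] — σ1 onset /v/, coda /l/ ok → permitted
[za] — σ1 onset /z/, coda /∅/ ok → permitted

[tji.vu], [sfa], [vil], [za]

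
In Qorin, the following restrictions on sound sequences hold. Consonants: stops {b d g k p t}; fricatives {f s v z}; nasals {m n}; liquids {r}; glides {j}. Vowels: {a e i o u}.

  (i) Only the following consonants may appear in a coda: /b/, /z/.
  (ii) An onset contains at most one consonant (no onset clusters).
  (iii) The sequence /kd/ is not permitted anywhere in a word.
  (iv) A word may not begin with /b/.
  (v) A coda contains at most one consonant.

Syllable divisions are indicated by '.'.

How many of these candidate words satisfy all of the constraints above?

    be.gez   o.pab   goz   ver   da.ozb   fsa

be.gez — violates constraint (iv): word begins with /b/ → illicit
o.pab — σ1 onset /∅/, coda /∅/ ok; σ2 onset /p/, coda /b/ ok → licit
goz — σ1 onset /g/, coda /z/ ok → licit
ver — violates constraint (i): syllable 1 coda contains /r/, which is not a licensed coda consonant → illicit
da.ozb — violates constraint (v): syllable 2 coda /zb/ has 2 consonants (> 1) → illicit
fsa — violates constraint (ii): syllable 1 onset /fs/ has 2 consonants (> 1) → illicit
Licit: o.pab, goz → 2.

2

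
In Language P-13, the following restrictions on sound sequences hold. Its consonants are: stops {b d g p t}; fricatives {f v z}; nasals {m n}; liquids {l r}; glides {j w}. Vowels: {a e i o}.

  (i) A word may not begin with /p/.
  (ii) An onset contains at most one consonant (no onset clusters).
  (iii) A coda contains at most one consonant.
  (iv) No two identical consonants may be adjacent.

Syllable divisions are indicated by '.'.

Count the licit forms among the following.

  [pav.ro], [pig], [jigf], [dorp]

0

[pav.ro] — violates constraint (i): word begins with /p/ → illicit
[pig] — violates constraint (i): word begins with /p/ → illicit
[jigf] — violates constraint (iii): syllable 1 coda /gf/ has 2 consonants (> 1) → illicit
[dorp] — violates constraint (iii): syllable 1 coda /rp/ has 2 consonants (> 1) → illicit
No form is licit → 0.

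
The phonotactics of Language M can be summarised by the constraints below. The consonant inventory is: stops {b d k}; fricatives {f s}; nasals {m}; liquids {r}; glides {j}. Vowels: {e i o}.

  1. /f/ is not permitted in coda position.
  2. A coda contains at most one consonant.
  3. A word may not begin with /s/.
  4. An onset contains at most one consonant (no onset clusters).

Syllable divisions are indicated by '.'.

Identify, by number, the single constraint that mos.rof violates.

mos.rof: syllable 2 coda contains /f/.
This is a violation of constraint 1: "/f/ is not permitted in coda position."
The remaining constraints (2, 3, 4) are satisfied.

1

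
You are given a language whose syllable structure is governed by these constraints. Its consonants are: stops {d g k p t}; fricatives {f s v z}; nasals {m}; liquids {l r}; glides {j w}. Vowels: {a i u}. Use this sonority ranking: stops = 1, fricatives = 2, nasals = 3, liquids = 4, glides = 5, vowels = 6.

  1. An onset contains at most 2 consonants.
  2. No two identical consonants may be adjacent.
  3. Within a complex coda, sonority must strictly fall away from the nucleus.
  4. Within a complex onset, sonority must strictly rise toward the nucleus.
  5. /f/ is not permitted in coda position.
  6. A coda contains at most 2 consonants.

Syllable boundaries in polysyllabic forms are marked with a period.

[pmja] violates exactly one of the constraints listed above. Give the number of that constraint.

[pmja]: syllable 1 onset /pmj/ has 3 consonants (> 2).
This is a violation of constraint 1: "An onset contains at most 2 consonants."
The remaining constraints (2, 3, 4, 5, 6) are satisfied.

1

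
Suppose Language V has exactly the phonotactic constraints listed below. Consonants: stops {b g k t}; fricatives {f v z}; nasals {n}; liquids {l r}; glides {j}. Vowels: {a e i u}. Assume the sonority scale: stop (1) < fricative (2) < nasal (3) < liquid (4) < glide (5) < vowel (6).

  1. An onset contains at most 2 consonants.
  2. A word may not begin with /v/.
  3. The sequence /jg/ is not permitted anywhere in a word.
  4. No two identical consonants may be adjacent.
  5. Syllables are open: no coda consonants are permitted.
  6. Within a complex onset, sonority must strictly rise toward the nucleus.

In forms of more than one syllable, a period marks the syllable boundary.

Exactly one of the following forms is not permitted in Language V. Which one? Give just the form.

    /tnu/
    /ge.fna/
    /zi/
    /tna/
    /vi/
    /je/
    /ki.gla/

/tnu/ — σ1 onset /tn/ (1→3 rises), coda /∅/ ok → permitted
/ge.fna/ — σ1 onset /g/, coda /∅/ ok; σ2 onset /fn/ (2→3 rises), coda /∅/ ok → permitted
/zi/ — σ1 onset /z/, coda /∅/ ok → permitted
/tna/ — σ1 onset /tn/ (1→3 rises), coda /∅/ ok → permitted
/vi/ — violates constraint 2: word begins with /v/ → not permitted
/je/ — σ1 onset /j/, coda /∅/ ok → permitted
/ki.gla/ — σ1 onset /k/, coda /∅/ ok; σ2 onset /gl/ (1→4 rises), coda /∅/ ok → permitted

/vi/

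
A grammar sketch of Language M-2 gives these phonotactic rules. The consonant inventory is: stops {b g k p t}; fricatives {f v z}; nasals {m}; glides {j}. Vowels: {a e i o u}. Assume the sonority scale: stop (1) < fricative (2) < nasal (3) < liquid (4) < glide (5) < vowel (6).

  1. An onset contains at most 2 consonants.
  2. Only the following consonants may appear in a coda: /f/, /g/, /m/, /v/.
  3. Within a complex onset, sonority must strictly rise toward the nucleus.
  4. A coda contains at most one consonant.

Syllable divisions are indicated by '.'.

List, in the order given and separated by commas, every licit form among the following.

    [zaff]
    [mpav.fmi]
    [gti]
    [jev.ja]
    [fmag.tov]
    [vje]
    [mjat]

[zaff] — violates constraint 4: syllable 1 coda /ff/ has 2 consonants (> 1) → illicit
[mpav.fmi] — violates constraint 3: syllable 1 onset /mp/: /m/ (nasal, 3) → /p/ (stop, 1) does not rise → illicit
[gti] — violates constraint 3: syllable 1 onset /gt/: /g/ (stop, 1) → /t/ (stop, 1) does not rise → illicit
[jev.ja] — σ1 onset /j/, coda /v/ ok; σ2 onset /j/, coda /∅/ ok → licit
[fmag.tov] — σ1 onset /fm/ (2→3 rises), coda /g/ ok; σ2 onset /t/, coda /v/ ok → licit
[vje] — σ1 onset /vj/ (2→5 rises), coda /∅/ ok → licit
[mjat] — violates constraint 2: syllable 1 coda contains /t/, which is not a licensed coda consonant → illicit

[jev.ja], [fmag.tov], [vje]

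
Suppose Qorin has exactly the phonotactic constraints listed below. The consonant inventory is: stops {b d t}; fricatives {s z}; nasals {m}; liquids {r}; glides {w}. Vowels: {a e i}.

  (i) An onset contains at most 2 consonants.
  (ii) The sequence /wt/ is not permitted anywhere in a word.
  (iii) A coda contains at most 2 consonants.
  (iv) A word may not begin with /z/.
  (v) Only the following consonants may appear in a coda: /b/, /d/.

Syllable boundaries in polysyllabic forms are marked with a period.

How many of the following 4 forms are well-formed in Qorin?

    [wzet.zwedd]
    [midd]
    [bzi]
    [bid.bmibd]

[wzet.zwedd] — violates constraint (v): syllable 1 coda contains /t/, which is not a licensed coda consonant → ill-formed
[midd] — σ1 onset /m/, coda /dd/ (2C) ok → well-formed
[bzi] — σ1 onset /bz/ (2C), coda /∅/ ok → well-formed
[bid.bmibd] — σ1 onset /b/, coda /d/ ok; σ2 onset /bm/ (2C), coda /bd/ (2C) ok → well-formed
Well-formed: [midd], [bzi], [bid.bmibd] → 3.

3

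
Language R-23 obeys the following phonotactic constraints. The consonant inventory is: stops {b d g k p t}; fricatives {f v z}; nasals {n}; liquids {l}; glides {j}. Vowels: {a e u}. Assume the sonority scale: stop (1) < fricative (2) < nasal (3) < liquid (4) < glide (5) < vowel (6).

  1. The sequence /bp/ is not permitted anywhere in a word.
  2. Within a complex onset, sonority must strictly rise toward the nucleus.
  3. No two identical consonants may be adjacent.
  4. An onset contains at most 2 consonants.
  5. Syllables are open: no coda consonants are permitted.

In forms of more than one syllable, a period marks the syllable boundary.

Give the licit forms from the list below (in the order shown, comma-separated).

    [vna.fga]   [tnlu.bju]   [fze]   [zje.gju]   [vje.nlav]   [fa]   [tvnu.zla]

[vna.fga] — violates constraint 2: syllable 2 onset /fg/: /f/ (fricative, 2) → /g/ (stop, 1) does not rise → illicit
[tnlu.bju] — violates constraint 4: syllable 1 onset /tnl/ has 3 consonants (> 2) → illicit
[fze] — violates constraint 2: syllable 1 onset /fz/: /f/ (fricative, 2) → /z/ (fricative, 2) does not rise → illicit
[zje.gju] — σ1 onset /zj/ (2→5 rises), coda /∅/ ok; σ2 onset /gj/ (1→5 rises), coda /∅/ ok → licit
[vje.nlav] — violates constraint 5: syllable 2 coda /v/ has 1 consonant (> 0) → illicit
[fa] — σ1 onset /f/, coda /∅/ ok → licit
[tvnu.zla] — violates constraint 4: syllable 1 onset /tvn/ has 3 consonants (> 2) → illicit

[zje.gju], [fa]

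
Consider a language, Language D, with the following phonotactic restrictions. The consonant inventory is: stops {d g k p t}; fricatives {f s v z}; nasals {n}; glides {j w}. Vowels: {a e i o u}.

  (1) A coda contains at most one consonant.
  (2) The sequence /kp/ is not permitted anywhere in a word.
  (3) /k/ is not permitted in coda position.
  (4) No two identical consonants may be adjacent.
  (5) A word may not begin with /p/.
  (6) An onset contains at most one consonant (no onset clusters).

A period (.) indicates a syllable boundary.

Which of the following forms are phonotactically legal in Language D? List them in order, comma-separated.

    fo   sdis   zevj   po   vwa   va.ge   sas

fo — σ1 onset /f/, coda /∅/ ok → phonotactically legal
sdis — violates constraint 6: syllable 1 onset /sd/ has 2 consonants (> 1) → phonotactically illegal
zevj — violates constraint 1: syllable 1 coda /vj/ has 2 consonants (> 1) → phonotactically illegal
po — violates constraint 5: word begins with /p/ → phonotactically illegal
vwa — violates constraint 6: syllable 1 onset /vw/ has 2 consonants (> 1) → phonotactically illegal
va.ge — σ1 onset /v/, coda /∅/ ok; σ2 onset /g/, coda /∅/ ok → phonotactically legal
sas — σ1 onset /s/, coda /s/ ok → phonotactically legal

fo, va.ge, sas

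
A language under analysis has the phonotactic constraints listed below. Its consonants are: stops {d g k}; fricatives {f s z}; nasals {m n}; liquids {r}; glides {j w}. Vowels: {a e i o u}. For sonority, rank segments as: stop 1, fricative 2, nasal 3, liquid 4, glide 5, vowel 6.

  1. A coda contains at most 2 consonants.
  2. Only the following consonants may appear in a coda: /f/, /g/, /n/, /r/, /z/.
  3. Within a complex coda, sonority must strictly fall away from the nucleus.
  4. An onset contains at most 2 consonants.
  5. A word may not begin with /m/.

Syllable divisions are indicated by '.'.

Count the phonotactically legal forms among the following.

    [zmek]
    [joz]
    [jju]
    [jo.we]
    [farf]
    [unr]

4

[zmek] — violates constraint 2: syllable 1 coda contains /k/, which is not a licensed coda consonant → phonotactically illegal
[joz] — σ1 onset /j/, coda /z/ ok → phonotactically legal
[jju] — σ1 onset /jj/ (2C), coda /∅/ ok → phonotactically legal
[jo.we] — σ1 onset /j/, coda /∅/ ok; σ2 onset /w/, coda /∅/ ok → phonotactically legal
[farf] — σ1 onset /f/, coda /rf/ (4→2 falls) ok → phonotactically legal
[unr] — violates constraint 3: syllable 1 coda /nr/: /n/ (nasal, 3) → /r/ (liquid, 4) does not fall → phonotactically illegal
Phonotactically legal: [joz], [jju], [jo.we], [farf] → 4.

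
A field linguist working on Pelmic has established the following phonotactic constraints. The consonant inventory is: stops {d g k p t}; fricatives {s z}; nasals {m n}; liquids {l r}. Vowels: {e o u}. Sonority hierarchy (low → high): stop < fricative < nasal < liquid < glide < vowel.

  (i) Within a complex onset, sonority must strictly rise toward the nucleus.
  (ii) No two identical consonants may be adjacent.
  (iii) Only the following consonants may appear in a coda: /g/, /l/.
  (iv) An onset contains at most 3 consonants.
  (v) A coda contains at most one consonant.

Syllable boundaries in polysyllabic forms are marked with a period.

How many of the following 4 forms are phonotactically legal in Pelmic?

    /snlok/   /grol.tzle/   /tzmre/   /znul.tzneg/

2

/snlok/ — violates constraint (iii): syllable 1 coda contains /k/, which is not a licensed coda consonant → phonotactically illegal
/grol.tzle/ — σ1 onset /gr/ (1→4 rises), coda /l/ ok; σ2 onset /tzl/ (1→2→4 rises), coda /∅/ ok → phonotactically legal
/tzmre/ — violates constraint (iv): syllable 1 onset /tzmr/ has 4 consonants (> 3) → phonotactically illegal
/znul.tzneg/ — σ1 onset /zn/ (2→3 rises), coda /l/ ok; σ2 onset /tzn/ (1→2→3 rises), coda /g/ ok → phonotactically legal
Phonotactically legal: /grol.tzle/, /znul.tzneg/ → 2.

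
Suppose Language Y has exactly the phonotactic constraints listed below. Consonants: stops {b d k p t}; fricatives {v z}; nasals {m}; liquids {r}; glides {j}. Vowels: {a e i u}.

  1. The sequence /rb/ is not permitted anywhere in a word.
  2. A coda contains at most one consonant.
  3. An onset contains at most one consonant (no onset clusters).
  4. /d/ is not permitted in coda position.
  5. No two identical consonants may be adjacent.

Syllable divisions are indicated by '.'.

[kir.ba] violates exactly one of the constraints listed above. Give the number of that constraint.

1

[kir.ba]: contains banned sequence /rb/.
This is a violation of constraint 1: "The sequence /rb/ is not permitted anywhere in a word."
The remaining constraints (2, 3, 4, 5) are satisfied.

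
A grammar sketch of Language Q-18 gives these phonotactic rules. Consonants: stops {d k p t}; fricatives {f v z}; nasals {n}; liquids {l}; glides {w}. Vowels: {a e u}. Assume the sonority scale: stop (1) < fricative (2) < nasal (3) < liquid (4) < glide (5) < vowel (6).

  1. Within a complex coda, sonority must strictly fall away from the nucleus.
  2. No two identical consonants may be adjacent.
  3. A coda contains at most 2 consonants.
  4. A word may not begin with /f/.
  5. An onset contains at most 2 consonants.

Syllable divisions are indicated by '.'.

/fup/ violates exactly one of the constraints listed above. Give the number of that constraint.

4

/fup/: word begins with /f/.
This is a violation of constraint 4: "A word may not begin with /f/."
The remaining constraints (1, 2, 3, 5) are satisfied.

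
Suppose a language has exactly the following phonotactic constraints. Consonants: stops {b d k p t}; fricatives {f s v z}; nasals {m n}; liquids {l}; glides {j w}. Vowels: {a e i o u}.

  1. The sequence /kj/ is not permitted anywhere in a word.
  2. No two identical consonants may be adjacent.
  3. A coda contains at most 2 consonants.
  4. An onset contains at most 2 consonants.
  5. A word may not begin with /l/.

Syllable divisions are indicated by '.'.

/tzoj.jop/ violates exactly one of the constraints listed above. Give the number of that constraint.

/tzoj.jop/: adjacent identical consonants /jj/.
This is a violation of constraint 2: "No two identical consonants may be adjacent."
The remaining constraints (1, 3, 4, 5) are satisfied.

2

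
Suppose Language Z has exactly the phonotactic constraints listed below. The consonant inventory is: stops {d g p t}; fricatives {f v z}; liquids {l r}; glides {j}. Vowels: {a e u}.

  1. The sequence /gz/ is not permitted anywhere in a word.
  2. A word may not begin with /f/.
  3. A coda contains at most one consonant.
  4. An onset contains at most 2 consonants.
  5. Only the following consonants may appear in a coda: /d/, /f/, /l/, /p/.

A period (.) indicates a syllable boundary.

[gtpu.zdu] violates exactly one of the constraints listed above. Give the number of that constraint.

[gtpu.zdu]: syllable 1 onset /gtp/ has 3 consonants (> 2).
This is a violation of constraint 4: "An onset contains at most 2 consonants."
The remaining constraints (1, 2, 3, 5) are satisfied.

4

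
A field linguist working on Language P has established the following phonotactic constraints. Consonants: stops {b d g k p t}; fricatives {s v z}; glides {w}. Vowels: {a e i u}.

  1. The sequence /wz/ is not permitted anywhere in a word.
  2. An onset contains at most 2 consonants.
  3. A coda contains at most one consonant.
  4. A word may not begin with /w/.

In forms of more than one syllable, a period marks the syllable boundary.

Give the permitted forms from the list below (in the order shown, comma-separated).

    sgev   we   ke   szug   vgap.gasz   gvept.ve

sgev, ke, szug

sgev — σ1 onset /sg/ (2C), coda /v/ ok → permitted
we — violates constraint 4: word begins with /w/ → not permitted
ke — σ1 onset /k/, coda /∅/ ok → permitted
szug — σ1 onset /sz/ (2C), coda /g/ ok → permitted
vgap.gasz — violates constraint 3: syllable 2 coda /sz/ has 2 consonants (> 1) → not permitted
gvept.ve — violates constraint 3: syllable 1 coda /pt/ has 2 consonants (> 1) → not permitted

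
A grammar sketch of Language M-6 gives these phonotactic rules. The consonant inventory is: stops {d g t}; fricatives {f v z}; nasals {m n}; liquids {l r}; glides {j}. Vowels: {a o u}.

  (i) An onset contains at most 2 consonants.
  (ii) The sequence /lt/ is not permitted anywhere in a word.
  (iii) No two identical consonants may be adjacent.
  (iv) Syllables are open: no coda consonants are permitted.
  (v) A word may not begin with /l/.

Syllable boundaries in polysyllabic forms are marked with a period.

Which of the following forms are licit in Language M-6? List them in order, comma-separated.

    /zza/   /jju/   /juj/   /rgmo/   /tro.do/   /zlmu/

/zza/ — violates constraint (iii): adjacent identical consonants /zz/ → illicit
/jju/ — violates constraint (iii): adjacent identical consonants /jj/ → illicit
/juj/ — violates constraint (iv): syllable 1 coda /j/ has 1 consonant (> 0) → illicit
/rgmo/ — violates constraint (i): syllable 1 onset /rgm/ has 3 consonants (> 2) → illicit
/tro.do/ — σ1 onset /tr/ (2C), coda /∅/ ok; σ2 onset /d/, coda /∅/ ok → licit
/zlmu/ — violates constraint (i): syllable 1 onset /zlm/ has 3 consonants (> 2) → illicit

/tro.do/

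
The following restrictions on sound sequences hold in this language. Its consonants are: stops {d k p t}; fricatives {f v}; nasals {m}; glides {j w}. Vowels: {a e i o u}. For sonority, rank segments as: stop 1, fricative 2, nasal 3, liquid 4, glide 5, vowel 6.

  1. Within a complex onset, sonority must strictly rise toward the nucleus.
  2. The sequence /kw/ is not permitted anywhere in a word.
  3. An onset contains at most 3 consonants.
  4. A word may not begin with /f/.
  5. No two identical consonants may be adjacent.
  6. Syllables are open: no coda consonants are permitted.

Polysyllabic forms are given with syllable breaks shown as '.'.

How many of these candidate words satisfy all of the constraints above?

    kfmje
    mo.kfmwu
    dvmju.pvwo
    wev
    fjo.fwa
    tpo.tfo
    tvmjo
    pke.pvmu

kfmje — violates constraint 3: syllable 1 onset /kfmj/ has 4 consonants (> 3) → ill-formed
mo.kfmwu — violates constraint 3: syllable 2 onset /kfmw/ has 4 consonants (> 3) → ill-formed
dvmju.pvwo — violates constraint 3: syllable 1 onset /dvmj/ has 4 consonants (> 3) → ill-formed
wev — violates constraint 6: syllable 1 coda /v/ has 1 consonant (> 0) → ill-formed
fjo.fwa — violates constraint 4: word begins with /f/ → ill-formed
tpo.tfo — violates constraint 1: syllable 1 onset /tp/: /t/ (stop, 1) → /p/ (stop, 1) does not rise → ill-formed
tvmjo — violates constraint 3: syllable 1 onset /tvmj/ has 4 consonants (> 3) → ill-formed
pke.pvmu — violates constraint 1: syllable 1 onset /pk/: /p/ (stop, 1) → /k/ (stop, 1) does not rise → ill-formed
No form is well-formed → 0.

0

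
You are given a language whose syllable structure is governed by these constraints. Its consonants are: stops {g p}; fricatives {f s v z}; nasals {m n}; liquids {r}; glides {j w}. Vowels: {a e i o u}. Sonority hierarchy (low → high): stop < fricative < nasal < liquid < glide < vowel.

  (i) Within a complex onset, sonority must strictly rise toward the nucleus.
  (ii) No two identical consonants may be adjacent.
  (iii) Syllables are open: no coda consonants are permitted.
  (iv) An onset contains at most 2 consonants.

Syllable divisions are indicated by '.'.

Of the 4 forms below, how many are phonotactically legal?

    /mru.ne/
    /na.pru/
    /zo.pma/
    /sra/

4

/mru.ne/ — σ1 onset /mr/ (3→4 rises), coda /∅/ ok; σ2 onset /n/, coda /∅/ ok → phonotactically legal
/na.pru/ — σ1 onset /n/, coda /∅/ ok; σ2 onset /pr/ (1→4 rises), coda /∅/ ok → phonotactically legal
/zo.pma/ — σ1 onset /z/, coda /∅/ ok; σ2 onset /pm/ (1→3 rises), coda /∅/ ok → phonotactically legal
/sra/ — σ1 onset /sr/ (2→4 rises), coda /∅/ ok → phonotactically legal
Phonotactically legal: /mru.ne/, /na.pru/, /zo.pma/, /sra/ → 4.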